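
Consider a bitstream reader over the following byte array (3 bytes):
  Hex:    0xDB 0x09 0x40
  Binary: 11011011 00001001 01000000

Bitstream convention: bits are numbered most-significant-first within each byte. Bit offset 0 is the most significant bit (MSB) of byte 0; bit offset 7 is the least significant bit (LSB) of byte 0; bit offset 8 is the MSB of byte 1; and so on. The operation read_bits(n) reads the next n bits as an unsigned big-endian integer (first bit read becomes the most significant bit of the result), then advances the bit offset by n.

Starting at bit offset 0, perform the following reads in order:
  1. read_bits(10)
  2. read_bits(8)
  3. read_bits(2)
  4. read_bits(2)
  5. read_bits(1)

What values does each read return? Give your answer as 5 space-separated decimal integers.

Read 1: bits[0:10] width=10 -> value=876 (bin 1101101100); offset now 10 = byte 1 bit 2; 14 bits remain
Read 2: bits[10:18] width=8 -> value=37 (bin 00100101); offset now 18 = byte 2 bit 2; 6 bits remain
Read 3: bits[18:20] width=2 -> value=0 (bin 00); offset now 20 = byte 2 bit 4; 4 bits remain
Read 4: bits[20:22] width=2 -> value=0 (bin 00); offset now 22 = byte 2 bit 6; 2 bits remain
Read 5: bits[22:23] width=1 -> value=0 (bin 0); offset now 23 = byte 2 bit 7; 1 bits remain

Answer: 876 37 0 0 0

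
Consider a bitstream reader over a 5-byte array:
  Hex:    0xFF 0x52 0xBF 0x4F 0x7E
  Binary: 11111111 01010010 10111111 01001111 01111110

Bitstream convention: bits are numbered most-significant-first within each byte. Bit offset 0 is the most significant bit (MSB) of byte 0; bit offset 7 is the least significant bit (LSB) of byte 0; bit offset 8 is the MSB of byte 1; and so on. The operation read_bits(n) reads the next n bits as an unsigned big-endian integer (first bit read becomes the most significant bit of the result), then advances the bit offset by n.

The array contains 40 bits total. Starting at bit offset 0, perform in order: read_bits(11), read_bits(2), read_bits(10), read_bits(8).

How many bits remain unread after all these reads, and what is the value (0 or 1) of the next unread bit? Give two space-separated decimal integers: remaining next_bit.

Answer: 9 1

Derivation:
Read 1: bits[0:11] width=11 -> value=2042 (bin 11111111010); offset now 11 = byte 1 bit 3; 29 bits remain
Read 2: bits[11:13] width=2 -> value=2 (bin 10); offset now 13 = byte 1 bit 5; 27 bits remain
Read 3: bits[13:23] width=10 -> value=351 (bin 0101011111); offset now 23 = byte 2 bit 7; 17 bits remain
Read 4: bits[23:31] width=8 -> value=167 (bin 10100111); offset now 31 = byte 3 bit 7; 9 bits remain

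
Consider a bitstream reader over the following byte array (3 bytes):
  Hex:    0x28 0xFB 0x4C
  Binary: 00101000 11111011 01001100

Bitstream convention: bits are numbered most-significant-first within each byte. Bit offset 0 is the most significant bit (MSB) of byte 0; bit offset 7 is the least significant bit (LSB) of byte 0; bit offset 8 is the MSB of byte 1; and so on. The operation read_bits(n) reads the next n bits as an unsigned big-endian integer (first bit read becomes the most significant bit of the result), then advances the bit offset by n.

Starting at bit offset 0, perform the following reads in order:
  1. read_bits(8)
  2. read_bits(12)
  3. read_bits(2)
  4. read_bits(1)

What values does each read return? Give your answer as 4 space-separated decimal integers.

Read 1: bits[0:8] width=8 -> value=40 (bin 00101000); offset now 8 = byte 1 bit 0; 16 bits remain
Read 2: bits[8:20] width=12 -> value=4020 (bin 111110110100); offset now 20 = byte 2 bit 4; 4 bits remain
Read 3: bits[20:22] width=2 -> value=3 (bin 11); offset now 22 = byte 2 bit 6; 2 bits remain
Read 4: bits[22:23] width=1 -> value=0 (bin 0); offset now 23 = byte 2 bit 7; 1 bits remain

Answer: 40 4020 3 0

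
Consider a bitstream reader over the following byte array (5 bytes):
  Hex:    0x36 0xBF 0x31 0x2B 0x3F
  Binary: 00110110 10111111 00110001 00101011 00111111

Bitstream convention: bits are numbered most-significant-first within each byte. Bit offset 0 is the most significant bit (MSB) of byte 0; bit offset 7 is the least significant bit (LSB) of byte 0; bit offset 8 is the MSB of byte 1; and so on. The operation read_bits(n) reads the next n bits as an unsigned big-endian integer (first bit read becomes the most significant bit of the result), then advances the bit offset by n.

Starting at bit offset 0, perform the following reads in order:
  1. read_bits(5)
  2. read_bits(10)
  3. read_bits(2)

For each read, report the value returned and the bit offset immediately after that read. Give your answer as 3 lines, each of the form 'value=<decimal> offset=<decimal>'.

Read 1: bits[0:5] width=5 -> value=6 (bin 00110); offset now 5 = byte 0 bit 5; 35 bits remain
Read 2: bits[5:15] width=10 -> value=863 (bin 1101011111); offset now 15 = byte 1 bit 7; 25 bits remain
Read 3: bits[15:17] width=2 -> value=2 (bin 10); offset now 17 = byte 2 bit 1; 23 bits remain

Answer: value=6 offset=5
value=863 offset=15
value=2 offset=17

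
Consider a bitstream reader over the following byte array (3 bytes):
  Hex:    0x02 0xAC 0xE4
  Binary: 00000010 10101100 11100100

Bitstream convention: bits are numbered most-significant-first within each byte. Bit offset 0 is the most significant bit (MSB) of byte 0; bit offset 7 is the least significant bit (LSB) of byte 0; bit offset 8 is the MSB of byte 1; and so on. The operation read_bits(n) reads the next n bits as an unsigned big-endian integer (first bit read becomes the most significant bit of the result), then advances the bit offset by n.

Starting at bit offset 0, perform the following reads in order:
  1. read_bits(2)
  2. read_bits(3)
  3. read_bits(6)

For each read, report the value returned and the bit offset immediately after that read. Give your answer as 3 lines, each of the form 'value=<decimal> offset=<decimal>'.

Answer: value=0 offset=2
value=0 offset=5
value=21 offset=11

Derivation:
Read 1: bits[0:2] width=2 -> value=0 (bin 00); offset now 2 = byte 0 bit 2; 22 bits remain
Read 2: bits[2:5] width=3 -> value=0 (bin 000); offset now 5 = byte 0 bit 5; 19 bits remain
Read 3: bits[5:11] width=6 -> value=21 (bin 010101); offset now 11 = byte 1 bit 3; 13 bits remain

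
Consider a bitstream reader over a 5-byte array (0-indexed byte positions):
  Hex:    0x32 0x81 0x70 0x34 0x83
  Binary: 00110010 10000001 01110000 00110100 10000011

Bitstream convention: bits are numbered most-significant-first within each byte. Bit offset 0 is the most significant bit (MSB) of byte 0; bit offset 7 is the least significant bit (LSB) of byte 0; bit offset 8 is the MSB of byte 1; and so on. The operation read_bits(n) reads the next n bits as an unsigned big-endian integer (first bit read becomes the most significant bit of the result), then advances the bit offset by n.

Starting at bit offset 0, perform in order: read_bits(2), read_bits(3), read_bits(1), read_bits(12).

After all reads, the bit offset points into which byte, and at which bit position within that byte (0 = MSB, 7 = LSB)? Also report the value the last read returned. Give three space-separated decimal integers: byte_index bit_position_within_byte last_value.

Answer: 2 2 2565

Derivation:
Read 1: bits[0:2] width=2 -> value=0 (bin 00); offset now 2 = byte 0 bit 2; 38 bits remain
Read 2: bits[2:5] width=3 -> value=6 (bin 110); offset now 5 = byte 0 bit 5; 35 bits remain
Read 3: bits[5:6] width=1 -> value=0 (bin 0); offset now 6 = byte 0 bit 6; 34 bits remain
Read 4: bits[6:18] width=12 -> value=2565 (bin 101000000101); offset now 18 = byte 2 bit 2; 22 bits remain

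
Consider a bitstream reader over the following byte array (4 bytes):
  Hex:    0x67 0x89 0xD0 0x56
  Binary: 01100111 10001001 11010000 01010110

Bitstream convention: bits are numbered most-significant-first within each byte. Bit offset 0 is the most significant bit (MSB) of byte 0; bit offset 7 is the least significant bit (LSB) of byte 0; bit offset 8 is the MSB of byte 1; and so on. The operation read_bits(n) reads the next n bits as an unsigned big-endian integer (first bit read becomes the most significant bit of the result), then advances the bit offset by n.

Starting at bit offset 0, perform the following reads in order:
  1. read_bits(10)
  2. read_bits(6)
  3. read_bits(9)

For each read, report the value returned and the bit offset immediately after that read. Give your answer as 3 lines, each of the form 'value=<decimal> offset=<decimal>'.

Read 1: bits[0:10] width=10 -> value=414 (bin 0110011110); offset now 10 = byte 1 bit 2; 22 bits remain
Read 2: bits[10:16] width=6 -> value=9 (bin 001001); offset now 16 = byte 2 bit 0; 16 bits remain
Read 3: bits[16:25] width=9 -> value=416 (bin 110100000); offset now 25 = byte 3 bit 1; 7 bits remain

Answer: value=414 offset=10
value=9 offset=16
value=416 offset=25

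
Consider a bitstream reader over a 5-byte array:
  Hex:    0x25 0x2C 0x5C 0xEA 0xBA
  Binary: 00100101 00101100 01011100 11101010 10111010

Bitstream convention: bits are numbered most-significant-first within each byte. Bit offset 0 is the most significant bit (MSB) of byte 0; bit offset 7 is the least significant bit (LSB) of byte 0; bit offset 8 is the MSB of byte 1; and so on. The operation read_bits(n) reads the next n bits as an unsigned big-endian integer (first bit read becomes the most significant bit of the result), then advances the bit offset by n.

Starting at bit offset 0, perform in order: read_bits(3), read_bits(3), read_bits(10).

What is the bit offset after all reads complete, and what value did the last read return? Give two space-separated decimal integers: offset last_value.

Read 1: bits[0:3] width=3 -> value=1 (bin 001); offset now 3 = byte 0 bit 3; 37 bits remain
Read 2: bits[3:6] width=3 -> value=1 (bin 001); offset now 6 = byte 0 bit 6; 34 bits remain
Read 3: bits[6:16] width=10 -> value=300 (bin 0100101100); offset now 16 = byte 2 bit 0; 24 bits remain

Answer: 16 300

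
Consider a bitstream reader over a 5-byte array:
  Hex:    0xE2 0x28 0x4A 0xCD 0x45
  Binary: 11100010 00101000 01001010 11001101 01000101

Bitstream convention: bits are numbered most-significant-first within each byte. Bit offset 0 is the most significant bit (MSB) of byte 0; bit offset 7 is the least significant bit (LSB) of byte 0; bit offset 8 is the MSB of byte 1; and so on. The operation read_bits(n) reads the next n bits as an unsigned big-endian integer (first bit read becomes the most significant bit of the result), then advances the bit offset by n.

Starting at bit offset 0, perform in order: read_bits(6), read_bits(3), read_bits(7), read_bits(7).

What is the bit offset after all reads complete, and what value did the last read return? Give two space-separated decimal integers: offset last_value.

Answer: 23 37

Derivation:
Read 1: bits[0:6] width=6 -> value=56 (bin 111000); offset now 6 = byte 0 bit 6; 34 bits remain
Read 2: bits[6:9] width=3 -> value=4 (bin 100); offset now 9 = byte 1 bit 1; 31 bits remain
Read 3: bits[9:16] width=7 -> value=40 (bin 0101000); offset now 16 = byte 2 bit 0; 24 bits remain
Read 4: bits[16:23] width=7 -> value=37 (bin 0100101); offset now 23 = byte 2 bit 7; 17 bits remain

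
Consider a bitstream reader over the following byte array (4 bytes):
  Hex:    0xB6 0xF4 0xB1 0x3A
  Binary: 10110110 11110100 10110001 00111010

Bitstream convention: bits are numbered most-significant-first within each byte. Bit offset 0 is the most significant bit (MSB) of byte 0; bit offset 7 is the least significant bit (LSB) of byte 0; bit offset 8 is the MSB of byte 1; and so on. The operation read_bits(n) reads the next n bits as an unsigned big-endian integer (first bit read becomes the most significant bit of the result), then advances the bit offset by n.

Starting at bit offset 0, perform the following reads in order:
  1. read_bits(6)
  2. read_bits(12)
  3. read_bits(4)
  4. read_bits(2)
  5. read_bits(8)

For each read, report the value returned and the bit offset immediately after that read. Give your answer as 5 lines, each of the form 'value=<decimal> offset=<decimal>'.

Read 1: bits[0:6] width=6 -> value=45 (bin 101101); offset now 6 = byte 0 bit 6; 26 bits remain
Read 2: bits[6:18] width=12 -> value=3026 (bin 101111010010); offset now 18 = byte 2 bit 2; 14 bits remain
Read 3: bits[18:22] width=4 -> value=12 (bin 1100); offset now 22 = byte 2 bit 6; 10 bits remain
Read 4: bits[22:24] width=2 -> value=1 (bin 01); offset now 24 = byte 3 bit 0; 8 bits remain
Read 5: bits[24:32] width=8 -> value=58 (bin 00111010); offset now 32 = byte 4 bit 0; 0 bits remain

Answer: value=45 offset=6
value=3026 offset=18
value=12 offset=22
value=1 offset=24
value=58 offset=32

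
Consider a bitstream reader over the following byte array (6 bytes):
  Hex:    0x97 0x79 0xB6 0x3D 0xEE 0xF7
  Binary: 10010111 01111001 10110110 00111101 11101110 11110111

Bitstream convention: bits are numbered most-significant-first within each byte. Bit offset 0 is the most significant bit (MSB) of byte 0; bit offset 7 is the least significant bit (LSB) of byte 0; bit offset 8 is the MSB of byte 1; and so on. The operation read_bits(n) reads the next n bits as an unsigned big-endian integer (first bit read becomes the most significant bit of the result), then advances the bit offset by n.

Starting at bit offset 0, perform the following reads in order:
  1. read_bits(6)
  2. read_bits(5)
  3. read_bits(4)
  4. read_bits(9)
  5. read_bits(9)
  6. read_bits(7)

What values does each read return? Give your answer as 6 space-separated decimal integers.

Read 1: bits[0:6] width=6 -> value=37 (bin 100101); offset now 6 = byte 0 bit 6; 42 bits remain
Read 2: bits[6:11] width=5 -> value=27 (bin 11011); offset now 11 = byte 1 bit 3; 37 bits remain
Read 3: bits[11:15] width=4 -> value=12 (bin 1100); offset now 15 = byte 1 bit 7; 33 bits remain
Read 4: bits[15:24] width=9 -> value=438 (bin 110110110); offset now 24 = byte 3 bit 0; 24 bits remain
Read 5: bits[24:33] width=9 -> value=123 (bin 001111011); offset now 33 = byte 4 bit 1; 15 bits remain
Read 6: bits[33:40] width=7 -> value=110 (bin 1101110); offset now 40 = byte 5 bit 0; 8 bits remain

Answer: 37 27 12 438 123 110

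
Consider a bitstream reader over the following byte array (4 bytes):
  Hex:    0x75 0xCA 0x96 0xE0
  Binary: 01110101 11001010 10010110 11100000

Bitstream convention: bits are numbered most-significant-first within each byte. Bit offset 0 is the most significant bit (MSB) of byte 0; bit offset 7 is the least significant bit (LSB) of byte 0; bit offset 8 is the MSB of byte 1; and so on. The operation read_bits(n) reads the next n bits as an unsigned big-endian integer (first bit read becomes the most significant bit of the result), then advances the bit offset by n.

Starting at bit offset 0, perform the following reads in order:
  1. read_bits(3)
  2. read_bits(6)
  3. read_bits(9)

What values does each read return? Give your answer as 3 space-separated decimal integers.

Answer: 3 43 298

Derivation:
Read 1: bits[0:3] width=3 -> value=3 (bin 011); offset now 3 = byte 0 bit 3; 29 bits remain
Read 2: bits[3:9] width=6 -> value=43 (bin 101011); offset now 9 = byte 1 bit 1; 23 bits remain
Read 3: bits[9:18] width=9 -> value=298 (bin 100101010); offset now 18 = byte 2 bit 2; 14 bits remain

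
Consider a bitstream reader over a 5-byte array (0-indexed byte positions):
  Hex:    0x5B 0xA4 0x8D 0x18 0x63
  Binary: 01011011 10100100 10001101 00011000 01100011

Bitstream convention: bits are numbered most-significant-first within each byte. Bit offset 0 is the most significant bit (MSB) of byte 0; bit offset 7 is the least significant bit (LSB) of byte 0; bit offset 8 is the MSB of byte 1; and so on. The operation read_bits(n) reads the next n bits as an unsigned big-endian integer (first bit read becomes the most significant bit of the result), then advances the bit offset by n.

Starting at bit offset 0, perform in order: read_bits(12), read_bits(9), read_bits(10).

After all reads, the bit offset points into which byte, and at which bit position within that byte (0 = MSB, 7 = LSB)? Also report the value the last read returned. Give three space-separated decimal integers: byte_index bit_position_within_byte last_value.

Read 1: bits[0:12] width=12 -> value=1466 (bin 010110111010); offset now 12 = byte 1 bit 4; 28 bits remain
Read 2: bits[12:21] width=9 -> value=145 (bin 010010001); offset now 21 = byte 2 bit 5; 19 bits remain
Read 3: bits[21:31] width=10 -> value=652 (bin 1010001100); offset now 31 = byte 3 bit 7; 9 bits remain

Answer: 3 7 652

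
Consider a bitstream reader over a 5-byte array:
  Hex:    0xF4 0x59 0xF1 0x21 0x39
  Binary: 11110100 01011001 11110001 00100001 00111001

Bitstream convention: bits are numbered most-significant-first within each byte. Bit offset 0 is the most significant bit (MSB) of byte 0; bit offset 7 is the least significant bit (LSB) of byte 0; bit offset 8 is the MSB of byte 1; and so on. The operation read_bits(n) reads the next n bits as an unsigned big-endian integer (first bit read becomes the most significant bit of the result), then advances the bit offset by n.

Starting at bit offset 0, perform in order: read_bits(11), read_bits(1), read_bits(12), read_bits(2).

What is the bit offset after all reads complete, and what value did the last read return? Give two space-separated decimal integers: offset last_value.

Answer: 26 0

Derivation:
Read 1: bits[0:11] width=11 -> value=1954 (bin 11110100010); offset now 11 = byte 1 bit 3; 29 bits remain
Read 2: bits[11:12] width=1 -> value=1 (bin 1); offset now 12 = byte 1 bit 4; 28 bits remain
Read 3: bits[12:24] width=12 -> value=2545 (bin 100111110001); offset now 24 = byte 3 bit 0; 16 bits remain
Read 4: bits[24:26] width=2 -> value=0 (bin 00); offset now 26 = byte 3 bit 2; 14 bits remain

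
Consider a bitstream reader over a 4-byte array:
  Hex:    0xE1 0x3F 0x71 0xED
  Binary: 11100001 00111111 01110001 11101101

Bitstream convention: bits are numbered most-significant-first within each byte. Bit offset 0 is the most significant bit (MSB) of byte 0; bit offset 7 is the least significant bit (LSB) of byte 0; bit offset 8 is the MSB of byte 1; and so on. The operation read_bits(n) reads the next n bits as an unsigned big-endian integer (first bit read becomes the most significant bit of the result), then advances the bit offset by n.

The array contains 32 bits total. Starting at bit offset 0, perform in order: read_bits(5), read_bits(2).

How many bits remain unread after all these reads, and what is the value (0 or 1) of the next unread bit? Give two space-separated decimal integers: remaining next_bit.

Read 1: bits[0:5] width=5 -> value=28 (bin 11100); offset now 5 = byte 0 bit 5; 27 bits remain
Read 2: bits[5:7] width=2 -> value=0 (bin 00); offset now 7 = byte 0 bit 7; 25 bits remain

Answer: 25 1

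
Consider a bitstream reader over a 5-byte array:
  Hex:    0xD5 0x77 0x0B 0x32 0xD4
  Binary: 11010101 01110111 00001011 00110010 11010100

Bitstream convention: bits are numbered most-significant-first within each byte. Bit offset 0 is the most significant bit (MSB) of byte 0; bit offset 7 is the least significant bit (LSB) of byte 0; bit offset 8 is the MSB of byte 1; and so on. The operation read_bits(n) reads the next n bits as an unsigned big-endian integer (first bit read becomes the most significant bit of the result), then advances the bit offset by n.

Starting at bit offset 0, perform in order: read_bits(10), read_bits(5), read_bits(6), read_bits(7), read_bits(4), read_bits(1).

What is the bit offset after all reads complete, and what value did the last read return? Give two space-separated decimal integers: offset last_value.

Read 1: bits[0:10] width=10 -> value=853 (bin 1101010101); offset now 10 = byte 1 bit 2; 30 bits remain
Read 2: bits[10:15] width=5 -> value=27 (bin 11011); offset now 15 = byte 1 bit 7; 25 bits remain
Read 3: bits[15:21] width=6 -> value=33 (bin 100001); offset now 21 = byte 2 bit 5; 19 bits remain
Read 4: bits[21:28] width=7 -> value=51 (bin 0110011); offset now 28 = byte 3 bit 4; 12 bits remain
Read 5: bits[28:32] width=4 -> value=2 (bin 0010); offset now 32 = byte 4 bit 0; 8 bits remain
Read 6: bits[32:33] width=1 -> value=1 (bin 1); offset now 33 = byte 4 bit 1; 7 bits remain

Answer: 33 1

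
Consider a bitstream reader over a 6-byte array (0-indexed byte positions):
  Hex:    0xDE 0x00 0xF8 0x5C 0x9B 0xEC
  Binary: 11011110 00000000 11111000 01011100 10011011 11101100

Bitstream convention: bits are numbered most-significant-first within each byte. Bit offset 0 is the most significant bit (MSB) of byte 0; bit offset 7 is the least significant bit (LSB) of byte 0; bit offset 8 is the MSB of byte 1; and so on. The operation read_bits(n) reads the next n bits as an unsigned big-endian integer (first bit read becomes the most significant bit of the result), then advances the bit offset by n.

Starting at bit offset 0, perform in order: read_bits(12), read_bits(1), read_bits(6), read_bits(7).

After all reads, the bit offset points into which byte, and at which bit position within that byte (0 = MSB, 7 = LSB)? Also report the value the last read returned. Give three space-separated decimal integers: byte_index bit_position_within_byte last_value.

Answer: 3 2 97

Derivation:
Read 1: bits[0:12] width=12 -> value=3552 (bin 110111100000); offset now 12 = byte 1 bit 4; 36 bits remain
Read 2: bits[12:13] width=1 -> value=0 (bin 0); offset now 13 = byte 1 bit 5; 35 bits remain
Read 3: bits[13:19] width=6 -> value=7 (bin 000111); offset now 19 = byte 2 bit 3; 29 bits remain
Read 4: bits[19:26] width=7 -> value=97 (bin 1100001); offset now 26 = byte 3 bit 2; 22 bits remain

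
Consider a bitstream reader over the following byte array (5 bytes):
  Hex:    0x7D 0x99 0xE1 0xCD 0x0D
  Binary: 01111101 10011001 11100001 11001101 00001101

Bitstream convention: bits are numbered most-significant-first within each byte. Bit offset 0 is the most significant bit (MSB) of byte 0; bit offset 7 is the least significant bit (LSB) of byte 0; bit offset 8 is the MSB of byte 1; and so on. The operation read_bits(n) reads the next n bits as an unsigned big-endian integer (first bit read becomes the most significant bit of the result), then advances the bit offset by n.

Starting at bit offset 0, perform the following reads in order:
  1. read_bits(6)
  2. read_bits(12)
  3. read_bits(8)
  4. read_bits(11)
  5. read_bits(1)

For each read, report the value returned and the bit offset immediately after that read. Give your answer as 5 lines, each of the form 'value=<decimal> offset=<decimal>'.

Answer: value=31 offset=6
value=1639 offset=18
value=135 offset=26
value=417 offset=37
value=1 offset=38

Derivation:
Read 1: bits[0:6] width=6 -> value=31 (bin 011111); offset now 6 = byte 0 bit 6; 34 bits remain
Read 2: bits[6:18] width=12 -> value=1639 (bin 011001100111); offset now 18 = byte 2 bit 2; 22 bits remain
Read 3: bits[18:26] width=8 -> value=135 (bin 10000111); offset now 26 = byte 3 bit 2; 14 bits remain
Read 4: bits[26:37] width=11 -> value=417 (bin 00110100001); offset now 37 = byte 4 bit 5; 3 bits remain
Read 5: bits[37:38] width=1 -> value=1 (bin 1); offset now 38 = byte 4 bit 6; 2 bits remain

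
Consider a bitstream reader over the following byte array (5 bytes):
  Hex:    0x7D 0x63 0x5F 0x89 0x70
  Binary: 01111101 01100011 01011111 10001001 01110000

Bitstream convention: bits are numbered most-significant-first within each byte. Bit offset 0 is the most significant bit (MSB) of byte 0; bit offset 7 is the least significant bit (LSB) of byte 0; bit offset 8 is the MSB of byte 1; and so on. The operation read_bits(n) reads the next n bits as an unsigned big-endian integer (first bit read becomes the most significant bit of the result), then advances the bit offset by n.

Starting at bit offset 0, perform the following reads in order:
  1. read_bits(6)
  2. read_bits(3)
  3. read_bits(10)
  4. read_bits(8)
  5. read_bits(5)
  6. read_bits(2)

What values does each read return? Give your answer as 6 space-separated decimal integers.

Answer: 31 2 794 252 9 1

Derivation:
Read 1: bits[0:6] width=6 -> value=31 (bin 011111); offset now 6 = byte 0 bit 6; 34 bits remain
Read 2: bits[6:9] width=3 -> value=2 (bin 010); offset now 9 = byte 1 bit 1; 31 bits remain
Read 3: bits[9:19] width=10 -> value=794 (bin 1100011010); offset now 19 = byte 2 bit 3; 21 bits remain
Read 4: bits[19:27] width=8 -> value=252 (bin 11111100); offset now 27 = byte 3 bit 3; 13 bits remain
Read 5: bits[27:32] width=5 -> value=9 (bin 01001); offset now 32 = byte 4 bit 0; 8 bits remain
Read 6: bits[32:34] width=2 -> value=1 (bin 01); offset now 34 = byte 4 bit 2; 6 bits remain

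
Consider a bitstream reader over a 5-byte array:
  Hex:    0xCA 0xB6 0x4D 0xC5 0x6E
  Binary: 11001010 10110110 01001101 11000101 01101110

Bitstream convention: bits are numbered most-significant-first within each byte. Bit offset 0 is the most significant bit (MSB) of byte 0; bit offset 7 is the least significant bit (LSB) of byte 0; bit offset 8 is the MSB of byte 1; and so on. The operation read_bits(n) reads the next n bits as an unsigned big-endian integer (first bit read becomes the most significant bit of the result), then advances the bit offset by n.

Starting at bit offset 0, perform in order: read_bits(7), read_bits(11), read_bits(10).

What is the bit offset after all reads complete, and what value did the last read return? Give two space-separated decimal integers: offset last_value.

Read 1: bits[0:7] width=7 -> value=101 (bin 1100101); offset now 7 = byte 0 bit 7; 33 bits remain
Read 2: bits[7:18] width=11 -> value=729 (bin 01011011001); offset now 18 = byte 2 bit 2; 22 bits remain
Read 3: bits[18:28] width=10 -> value=220 (bin 0011011100); offset now 28 = byte 3 bit 4; 12 bits remain

Answer: 28 220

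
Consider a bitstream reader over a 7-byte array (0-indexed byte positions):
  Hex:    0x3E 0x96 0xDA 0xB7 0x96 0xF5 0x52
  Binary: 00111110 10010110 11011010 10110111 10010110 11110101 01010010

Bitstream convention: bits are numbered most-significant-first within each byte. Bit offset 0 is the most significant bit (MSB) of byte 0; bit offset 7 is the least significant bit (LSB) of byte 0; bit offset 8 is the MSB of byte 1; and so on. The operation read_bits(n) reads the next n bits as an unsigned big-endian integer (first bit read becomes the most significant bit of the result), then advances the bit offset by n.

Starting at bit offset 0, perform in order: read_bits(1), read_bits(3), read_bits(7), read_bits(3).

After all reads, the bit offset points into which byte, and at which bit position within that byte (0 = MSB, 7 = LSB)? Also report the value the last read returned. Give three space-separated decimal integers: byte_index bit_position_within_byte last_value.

Read 1: bits[0:1] width=1 -> value=0 (bin 0); offset now 1 = byte 0 bit 1; 55 bits remain
Read 2: bits[1:4] width=3 -> value=3 (bin 011); offset now 4 = byte 0 bit 4; 52 bits remain
Read 3: bits[4:11] width=7 -> value=116 (bin 1110100); offset now 11 = byte 1 bit 3; 45 bits remain
Read 4: bits[11:14] width=3 -> value=5 (bin 101); offset now 14 = byte 1 bit 6; 42 bits remain

Answer: 1 6 5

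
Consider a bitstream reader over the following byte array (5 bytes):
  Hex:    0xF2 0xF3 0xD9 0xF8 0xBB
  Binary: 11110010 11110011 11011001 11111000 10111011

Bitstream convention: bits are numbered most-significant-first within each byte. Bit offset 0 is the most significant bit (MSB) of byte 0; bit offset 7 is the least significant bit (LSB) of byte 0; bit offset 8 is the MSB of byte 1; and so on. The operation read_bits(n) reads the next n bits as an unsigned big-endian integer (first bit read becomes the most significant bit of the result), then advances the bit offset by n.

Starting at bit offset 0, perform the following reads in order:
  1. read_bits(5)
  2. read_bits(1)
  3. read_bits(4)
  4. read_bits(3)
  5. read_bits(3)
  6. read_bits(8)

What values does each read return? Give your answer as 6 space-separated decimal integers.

Answer: 30 0 11 6 3 217

Derivation:
Read 1: bits[0:5] width=5 -> value=30 (bin 11110); offset now 5 = byte 0 bit 5; 35 bits remain
Read 2: bits[5:6] width=1 -> value=0 (bin 0); offset now 6 = byte 0 bit 6; 34 bits remain
Read 3: bits[6:10] width=4 -> value=11 (bin 1011); offset now 10 = byte 1 bit 2; 30 bits remain
Read 4: bits[10:13] width=3 -> value=6 (bin 110); offset now 13 = byte 1 bit 5; 27 bits remain
Read 5: bits[13:16] width=3 -> value=3 (bin 011); offset now 16 = byte 2 bit 0; 24 bits remain
Read 6: bits[16:24] width=8 -> value=217 (bin 11011001); offset now 24 = byte 3 bit 0; 16 bits remain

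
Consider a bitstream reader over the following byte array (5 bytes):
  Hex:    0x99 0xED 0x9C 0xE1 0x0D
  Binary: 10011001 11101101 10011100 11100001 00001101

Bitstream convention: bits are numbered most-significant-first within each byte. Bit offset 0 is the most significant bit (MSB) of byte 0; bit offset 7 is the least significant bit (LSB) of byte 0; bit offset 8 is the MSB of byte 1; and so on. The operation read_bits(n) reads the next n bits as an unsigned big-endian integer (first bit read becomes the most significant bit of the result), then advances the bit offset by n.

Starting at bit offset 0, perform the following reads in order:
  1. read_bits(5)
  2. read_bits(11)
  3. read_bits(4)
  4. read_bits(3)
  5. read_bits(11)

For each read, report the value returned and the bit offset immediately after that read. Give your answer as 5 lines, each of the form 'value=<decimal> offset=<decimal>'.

Read 1: bits[0:5] width=5 -> value=19 (bin 10011); offset now 5 = byte 0 bit 5; 35 bits remain
Read 2: bits[5:16] width=11 -> value=493 (bin 00111101101); offset now 16 = byte 2 bit 0; 24 bits remain
Read 3: bits[16:20] width=4 -> value=9 (bin 1001); offset now 20 = byte 2 bit 4; 20 bits remain
Read 4: bits[20:23] width=3 -> value=6 (bin 110); offset now 23 = byte 2 bit 7; 17 bits remain
Read 5: bits[23:34] width=11 -> value=900 (bin 01110000100); offset now 34 = byte 4 bit 2; 6 bits remain

Answer: value=19 offset=5
value=493 offset=16
value=9 offset=20
value=6 offset=23
value=900 offset=34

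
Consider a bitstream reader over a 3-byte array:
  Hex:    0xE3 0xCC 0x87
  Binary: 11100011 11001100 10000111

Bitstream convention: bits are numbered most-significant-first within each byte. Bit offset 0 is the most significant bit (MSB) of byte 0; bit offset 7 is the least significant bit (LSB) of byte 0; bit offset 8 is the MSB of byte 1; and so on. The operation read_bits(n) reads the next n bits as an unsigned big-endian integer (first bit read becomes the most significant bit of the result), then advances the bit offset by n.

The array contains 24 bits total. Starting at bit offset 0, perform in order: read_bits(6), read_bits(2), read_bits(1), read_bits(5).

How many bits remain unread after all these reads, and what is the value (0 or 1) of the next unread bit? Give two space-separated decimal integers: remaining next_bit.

Answer: 10 0

Derivation:
Read 1: bits[0:6] width=6 -> value=56 (bin 111000); offset now 6 = byte 0 bit 6; 18 bits remain
Read 2: bits[6:8] width=2 -> value=3 (bin 11); offset now 8 = byte 1 bit 0; 16 bits remain
Read 3: bits[8:9] width=1 -> value=1 (bin 1); offset now 9 = byte 1 bit 1; 15 bits remain
Read 4: bits[9:14] width=5 -> value=19 (bin 10011); offset now 14 = byte 1 bit 6; 10 bits remain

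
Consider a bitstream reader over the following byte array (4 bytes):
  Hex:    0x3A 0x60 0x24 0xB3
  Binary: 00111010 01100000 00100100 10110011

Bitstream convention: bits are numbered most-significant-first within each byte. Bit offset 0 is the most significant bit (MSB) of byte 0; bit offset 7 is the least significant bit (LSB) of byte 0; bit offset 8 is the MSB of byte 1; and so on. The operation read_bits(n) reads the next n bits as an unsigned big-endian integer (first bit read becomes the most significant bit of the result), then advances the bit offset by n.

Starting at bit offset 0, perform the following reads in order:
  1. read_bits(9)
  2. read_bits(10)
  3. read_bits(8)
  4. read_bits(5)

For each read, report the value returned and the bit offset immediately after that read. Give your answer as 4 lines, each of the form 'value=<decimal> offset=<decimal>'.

Answer: value=116 offset=9
value=769 offset=19
value=37 offset=27
value=19 offset=32

Derivation:
Read 1: bits[0:9] width=9 -> value=116 (bin 001110100); offset now 9 = byte 1 bit 1; 23 bits remain
Read 2: bits[9:19] width=10 -> value=769 (bin 1100000001); offset now 19 = byte 2 bit 3; 13 bits remain
Read 3: bits[19:27] width=8 -> value=37 (bin 00100101); offset now 27 = byte 3 bit 3; 5 bits remain
Read 4: bits[27:32] width=5 -> value=19 (bin 10011); offset now 32 = byte 4 bit 0; 0 bits remain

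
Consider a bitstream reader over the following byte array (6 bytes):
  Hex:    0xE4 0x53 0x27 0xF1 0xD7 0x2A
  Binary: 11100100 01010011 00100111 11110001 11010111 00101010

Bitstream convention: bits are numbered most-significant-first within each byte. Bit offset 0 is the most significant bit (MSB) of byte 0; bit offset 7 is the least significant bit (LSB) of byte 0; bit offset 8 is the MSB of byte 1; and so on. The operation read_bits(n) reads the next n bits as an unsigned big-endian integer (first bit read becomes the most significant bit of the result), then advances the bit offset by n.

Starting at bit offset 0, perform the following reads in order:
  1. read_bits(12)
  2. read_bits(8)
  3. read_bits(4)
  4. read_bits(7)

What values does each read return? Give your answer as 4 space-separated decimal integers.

Answer: 3653 50 7 120

Derivation:
Read 1: bits[0:12] width=12 -> value=3653 (bin 111001000101); offset now 12 = byte 1 bit 4; 36 bits remain
Read 2: bits[12:20] width=8 -> value=50 (bin 00110010); offset now 20 = byte 2 bit 4; 28 bits remain
Read 3: bits[20:24] width=4 -> value=7 (bin 0111); offset now 24 = byte 3 bit 0; 24 bits remain
Read 4: bits[24:31] width=7 -> value=120 (bin 1111000); offset now 31 = byte 3 bit 7; 17 bits remain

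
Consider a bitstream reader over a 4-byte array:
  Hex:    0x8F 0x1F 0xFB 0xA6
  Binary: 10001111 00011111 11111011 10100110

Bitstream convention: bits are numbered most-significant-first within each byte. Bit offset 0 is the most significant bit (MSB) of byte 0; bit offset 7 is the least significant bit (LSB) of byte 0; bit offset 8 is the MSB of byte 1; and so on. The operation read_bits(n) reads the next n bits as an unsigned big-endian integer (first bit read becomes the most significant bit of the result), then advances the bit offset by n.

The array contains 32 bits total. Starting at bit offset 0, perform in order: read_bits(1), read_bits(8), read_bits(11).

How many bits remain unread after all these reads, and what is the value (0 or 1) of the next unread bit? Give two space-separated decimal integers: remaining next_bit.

Answer: 12 1

Derivation:
Read 1: bits[0:1] width=1 -> value=1 (bin 1); offset now 1 = byte 0 bit 1; 31 bits remain
Read 2: bits[1:9] width=8 -> value=30 (bin 00011110); offset now 9 = byte 1 bit 1; 23 bits remain
Read 3: bits[9:20] width=11 -> value=511 (bin 00111111111); offset now 20 = byte 2 bit 4; 12 bits remain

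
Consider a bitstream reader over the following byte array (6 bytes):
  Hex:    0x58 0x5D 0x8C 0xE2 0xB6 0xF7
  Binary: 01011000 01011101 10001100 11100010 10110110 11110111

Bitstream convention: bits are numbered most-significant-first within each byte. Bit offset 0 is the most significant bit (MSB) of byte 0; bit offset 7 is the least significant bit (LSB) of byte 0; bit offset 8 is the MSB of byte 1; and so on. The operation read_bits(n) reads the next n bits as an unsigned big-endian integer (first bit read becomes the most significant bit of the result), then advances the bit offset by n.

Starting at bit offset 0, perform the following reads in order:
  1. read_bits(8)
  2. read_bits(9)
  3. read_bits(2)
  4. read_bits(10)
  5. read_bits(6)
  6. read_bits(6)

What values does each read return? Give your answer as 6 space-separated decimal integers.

Read 1: bits[0:8] width=8 -> value=88 (bin 01011000); offset now 8 = byte 1 bit 0; 40 bits remain
Read 2: bits[8:17] width=9 -> value=187 (bin 010111011); offset now 17 = byte 2 bit 1; 31 bits remain
Read 3: bits[17:19] width=2 -> value=0 (bin 00); offset now 19 = byte 2 bit 3; 29 bits remain
Read 4: bits[19:29] width=10 -> value=412 (bin 0110011100); offset now 29 = byte 3 bit 5; 19 bits remain
Read 5: bits[29:35] width=6 -> value=21 (bin 010101); offset now 35 = byte 4 bit 3; 13 bits remain
Read 6: bits[35:41] width=6 -> value=45 (bin 101101); offset now 41 = byte 5 bit 1; 7 bits remain

Answer: 88 187 0 412 21 45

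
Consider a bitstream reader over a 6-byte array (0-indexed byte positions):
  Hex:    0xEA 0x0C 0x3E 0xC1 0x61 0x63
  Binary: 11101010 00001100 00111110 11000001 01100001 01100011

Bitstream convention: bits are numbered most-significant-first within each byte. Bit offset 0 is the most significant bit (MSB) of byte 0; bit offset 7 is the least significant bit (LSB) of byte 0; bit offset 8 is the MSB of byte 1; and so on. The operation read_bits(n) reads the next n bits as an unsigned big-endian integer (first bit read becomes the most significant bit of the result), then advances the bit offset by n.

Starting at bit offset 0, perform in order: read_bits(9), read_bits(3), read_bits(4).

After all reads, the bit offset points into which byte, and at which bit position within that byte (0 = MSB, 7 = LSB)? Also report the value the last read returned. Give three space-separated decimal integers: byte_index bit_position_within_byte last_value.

Answer: 2 0 12

Derivation:
Read 1: bits[0:9] width=9 -> value=468 (bin 111010100); offset now 9 = byte 1 bit 1; 39 bits remain
Read 2: bits[9:12] width=3 -> value=0 (bin 000); offset now 12 = byte 1 bit 4; 36 bits remain
Read 3: bits[12:16] width=4 -> value=12 (bin 1100); offset now 16 = byte 2 bit 0; 32 bits remain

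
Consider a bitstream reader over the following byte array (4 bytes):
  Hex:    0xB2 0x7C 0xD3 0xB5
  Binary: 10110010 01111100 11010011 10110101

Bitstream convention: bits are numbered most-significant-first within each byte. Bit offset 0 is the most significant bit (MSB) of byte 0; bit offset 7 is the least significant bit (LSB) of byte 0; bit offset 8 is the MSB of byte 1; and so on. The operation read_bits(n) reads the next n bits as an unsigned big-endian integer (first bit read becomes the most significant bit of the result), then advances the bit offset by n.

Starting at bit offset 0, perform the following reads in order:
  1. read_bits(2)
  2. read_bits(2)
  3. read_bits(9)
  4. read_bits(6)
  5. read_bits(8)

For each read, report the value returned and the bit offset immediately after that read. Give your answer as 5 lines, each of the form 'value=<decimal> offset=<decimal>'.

Read 1: bits[0:2] width=2 -> value=2 (bin 10); offset now 2 = byte 0 bit 2; 30 bits remain
Read 2: bits[2:4] width=2 -> value=3 (bin 11); offset now 4 = byte 0 bit 4; 28 bits remain
Read 3: bits[4:13] width=9 -> value=79 (bin 001001111); offset now 13 = byte 1 bit 5; 19 bits remain
Read 4: bits[13:19] width=6 -> value=38 (bin 100110); offset now 19 = byte 2 bit 3; 13 bits remain
Read 5: bits[19:27] width=8 -> value=157 (bin 10011101); offset now 27 = byte 3 bit 3; 5 bits remain

Answer: value=2 offset=2
value=3 offset=4
value=79 offset=13
value=38 offset=19
value=157 offset=27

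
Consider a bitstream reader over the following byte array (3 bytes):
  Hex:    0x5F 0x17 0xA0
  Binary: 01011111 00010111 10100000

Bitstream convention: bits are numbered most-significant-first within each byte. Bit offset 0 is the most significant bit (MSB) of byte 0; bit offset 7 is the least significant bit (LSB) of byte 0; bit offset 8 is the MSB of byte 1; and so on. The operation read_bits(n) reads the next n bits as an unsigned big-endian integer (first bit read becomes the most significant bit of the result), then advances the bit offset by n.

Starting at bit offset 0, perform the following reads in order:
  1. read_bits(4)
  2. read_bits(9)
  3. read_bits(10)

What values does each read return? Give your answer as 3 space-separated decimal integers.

Answer: 5 482 976

Derivation:
Read 1: bits[0:4] width=4 -> value=5 (bin 0101); offset now 4 = byte 0 bit 4; 20 bits remain
Read 2: bits[4:13] width=9 -> value=482 (bin 111100010); offset now 13 = byte 1 bit 5; 11 bits remain
Read 3: bits[13:23] width=10 -> value=976 (bin 1111010000); offset now 23 = byte 2 bit 7; 1 bits remain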